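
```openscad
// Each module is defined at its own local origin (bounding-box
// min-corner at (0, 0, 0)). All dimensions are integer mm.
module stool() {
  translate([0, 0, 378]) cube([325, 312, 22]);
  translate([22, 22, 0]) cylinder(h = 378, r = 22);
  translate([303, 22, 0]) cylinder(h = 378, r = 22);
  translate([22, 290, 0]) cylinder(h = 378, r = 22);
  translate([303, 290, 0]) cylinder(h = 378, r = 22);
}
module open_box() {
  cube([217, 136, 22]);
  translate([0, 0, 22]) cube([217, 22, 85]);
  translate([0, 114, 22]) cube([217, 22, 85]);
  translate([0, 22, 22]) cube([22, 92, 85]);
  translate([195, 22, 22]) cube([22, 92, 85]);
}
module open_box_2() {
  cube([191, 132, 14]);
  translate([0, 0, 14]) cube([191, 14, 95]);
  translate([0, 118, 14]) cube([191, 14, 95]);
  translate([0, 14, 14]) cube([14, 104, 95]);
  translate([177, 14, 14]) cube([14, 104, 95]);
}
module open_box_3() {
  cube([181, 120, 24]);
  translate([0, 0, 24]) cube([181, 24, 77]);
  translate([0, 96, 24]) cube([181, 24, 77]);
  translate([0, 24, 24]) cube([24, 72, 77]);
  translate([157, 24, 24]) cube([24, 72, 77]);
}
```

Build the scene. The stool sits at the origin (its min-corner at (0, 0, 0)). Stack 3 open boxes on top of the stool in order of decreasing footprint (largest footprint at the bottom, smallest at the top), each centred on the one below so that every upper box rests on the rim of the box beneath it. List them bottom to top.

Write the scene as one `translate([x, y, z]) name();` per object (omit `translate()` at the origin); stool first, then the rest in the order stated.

stool();
translate([54, 88, 400]) open_box();
translate([67, 90, 507]) open_box_2();
translate([72, 96, 616]) open_box_3();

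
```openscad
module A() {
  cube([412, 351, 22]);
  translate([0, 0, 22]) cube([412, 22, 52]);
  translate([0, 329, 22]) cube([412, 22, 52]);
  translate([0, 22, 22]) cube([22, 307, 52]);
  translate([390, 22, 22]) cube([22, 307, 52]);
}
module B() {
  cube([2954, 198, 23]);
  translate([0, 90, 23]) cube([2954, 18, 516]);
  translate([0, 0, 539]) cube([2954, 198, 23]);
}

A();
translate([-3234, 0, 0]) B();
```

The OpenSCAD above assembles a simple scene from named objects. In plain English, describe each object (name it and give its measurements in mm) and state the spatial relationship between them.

A is an open storage box with external size 412×351×74 mm and wall thickness 22 mm (the base is also 22 mm thick). The base covers the whole footprint; the four walls stand on the base, with the y-facing walls full-width and the x-facing walls fitting between their inner faces.

B is an I-beam lying along x, 2954 mm long. Overall section height 562 mm. Two flanges 198 mm wide (y) and 23 mm thick, one on the floor and one at the top; a web 18 mm thick runs between them, centred on the flange width.

The I-beam is on the floor beside the open box on its −x side.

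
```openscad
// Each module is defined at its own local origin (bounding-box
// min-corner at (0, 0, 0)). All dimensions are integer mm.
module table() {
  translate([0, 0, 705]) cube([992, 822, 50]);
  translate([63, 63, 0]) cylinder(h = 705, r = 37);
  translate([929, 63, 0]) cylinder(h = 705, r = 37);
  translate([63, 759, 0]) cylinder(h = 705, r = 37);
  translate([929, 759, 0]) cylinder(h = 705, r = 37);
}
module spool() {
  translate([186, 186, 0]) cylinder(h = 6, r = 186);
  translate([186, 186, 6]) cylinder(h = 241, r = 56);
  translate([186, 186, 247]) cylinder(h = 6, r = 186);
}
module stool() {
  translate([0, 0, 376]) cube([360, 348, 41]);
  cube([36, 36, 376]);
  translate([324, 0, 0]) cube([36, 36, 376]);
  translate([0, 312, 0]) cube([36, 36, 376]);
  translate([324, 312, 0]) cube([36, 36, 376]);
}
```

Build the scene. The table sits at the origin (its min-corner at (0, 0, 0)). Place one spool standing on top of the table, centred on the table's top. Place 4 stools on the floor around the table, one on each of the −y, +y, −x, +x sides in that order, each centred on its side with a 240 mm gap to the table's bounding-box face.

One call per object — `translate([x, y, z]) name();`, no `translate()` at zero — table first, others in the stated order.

table();
translate([310, 225, 755]) spool();
translate([316, -588, 0]) stool();
translate([316, 1062, 0]) stool();
translate([-600, 237, 0]) stool();
translate([1232, 237, 0]) stool();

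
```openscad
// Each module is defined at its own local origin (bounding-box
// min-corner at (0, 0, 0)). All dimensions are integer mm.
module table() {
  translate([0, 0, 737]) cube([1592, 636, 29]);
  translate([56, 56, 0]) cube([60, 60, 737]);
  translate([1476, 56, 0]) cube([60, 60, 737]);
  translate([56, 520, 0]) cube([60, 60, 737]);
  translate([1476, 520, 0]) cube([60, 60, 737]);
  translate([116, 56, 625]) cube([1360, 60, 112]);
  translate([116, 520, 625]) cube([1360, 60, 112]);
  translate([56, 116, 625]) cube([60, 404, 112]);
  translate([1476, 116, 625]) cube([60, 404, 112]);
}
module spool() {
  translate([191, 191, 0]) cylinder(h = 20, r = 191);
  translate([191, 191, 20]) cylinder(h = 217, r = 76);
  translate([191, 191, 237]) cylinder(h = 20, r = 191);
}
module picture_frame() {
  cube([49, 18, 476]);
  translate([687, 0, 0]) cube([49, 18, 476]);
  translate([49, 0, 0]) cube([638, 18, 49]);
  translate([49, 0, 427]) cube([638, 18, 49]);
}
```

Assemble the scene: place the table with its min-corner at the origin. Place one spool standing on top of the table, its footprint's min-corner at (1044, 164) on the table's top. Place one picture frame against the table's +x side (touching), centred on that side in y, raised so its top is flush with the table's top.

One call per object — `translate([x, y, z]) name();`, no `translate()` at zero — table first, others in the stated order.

table();
translate([1044, 164, 766]) spool();
translate([1592, 309, 290]) picture_frame();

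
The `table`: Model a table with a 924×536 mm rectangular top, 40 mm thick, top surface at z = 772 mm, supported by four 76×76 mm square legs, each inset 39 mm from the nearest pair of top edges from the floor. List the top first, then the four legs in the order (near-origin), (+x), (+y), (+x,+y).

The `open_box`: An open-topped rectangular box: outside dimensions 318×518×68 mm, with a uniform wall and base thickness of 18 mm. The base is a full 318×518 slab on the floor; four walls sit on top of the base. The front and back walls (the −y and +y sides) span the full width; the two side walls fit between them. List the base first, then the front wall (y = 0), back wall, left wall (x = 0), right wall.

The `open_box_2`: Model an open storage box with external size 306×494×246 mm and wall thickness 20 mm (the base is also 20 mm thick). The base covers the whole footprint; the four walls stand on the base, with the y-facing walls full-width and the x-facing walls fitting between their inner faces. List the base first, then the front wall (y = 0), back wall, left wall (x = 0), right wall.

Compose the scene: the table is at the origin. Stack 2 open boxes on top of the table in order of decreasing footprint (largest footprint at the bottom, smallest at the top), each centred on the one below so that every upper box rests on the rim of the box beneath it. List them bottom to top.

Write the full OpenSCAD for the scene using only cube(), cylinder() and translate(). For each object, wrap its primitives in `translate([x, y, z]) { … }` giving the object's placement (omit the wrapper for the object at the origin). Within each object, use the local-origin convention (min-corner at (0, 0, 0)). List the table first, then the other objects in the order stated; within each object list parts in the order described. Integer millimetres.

translate([0, 0, 732]) cube([924, 536, 40]);
translate([39, 39, 0]) cube([76, 76, 732]);
translate([809, 39, 0]) cube([76, 76, 732]);
translate([39, 421, 0]) cube([76, 76, 732]);
translate([809, 421, 0]) cube([76, 76, 732]);
translate([303, 9, 772]) {
  cube([318, 518, 18]);
  translate([0, 0, 18]) cube([318, 18, 50]);
  translate([0, 500, 18]) cube([318, 18, 50]);
  translate([0, 18, 18]) cube([18, 482, 50]);
  translate([300, 18, 18]) cube([18, 482, 50]);
}
translate([309, 21, 840]) {
  cube([306, 494, 20]);
  translate([0, 0, 20]) cube([306, 20, 226]);
  translate([0, 474, 20]) cube([306, 20, 226]);
  translate([0, 20, 20]) cube([20, 454, 226]);
  translate([286, 20, 20]) cube([20, 454, 226]);
}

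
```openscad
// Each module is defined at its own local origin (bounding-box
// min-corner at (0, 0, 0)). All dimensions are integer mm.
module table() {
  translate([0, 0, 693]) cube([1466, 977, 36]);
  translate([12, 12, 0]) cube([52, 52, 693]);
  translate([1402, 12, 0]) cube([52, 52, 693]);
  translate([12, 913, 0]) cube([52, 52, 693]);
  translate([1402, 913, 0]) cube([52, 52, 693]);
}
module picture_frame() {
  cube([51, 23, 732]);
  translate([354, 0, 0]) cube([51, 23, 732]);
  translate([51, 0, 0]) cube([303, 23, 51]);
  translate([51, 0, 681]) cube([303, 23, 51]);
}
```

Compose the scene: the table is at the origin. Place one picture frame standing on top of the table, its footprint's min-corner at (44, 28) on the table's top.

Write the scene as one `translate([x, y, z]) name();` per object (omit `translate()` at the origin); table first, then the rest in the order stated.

table();
translate([44, 28, 729]) picture_frame();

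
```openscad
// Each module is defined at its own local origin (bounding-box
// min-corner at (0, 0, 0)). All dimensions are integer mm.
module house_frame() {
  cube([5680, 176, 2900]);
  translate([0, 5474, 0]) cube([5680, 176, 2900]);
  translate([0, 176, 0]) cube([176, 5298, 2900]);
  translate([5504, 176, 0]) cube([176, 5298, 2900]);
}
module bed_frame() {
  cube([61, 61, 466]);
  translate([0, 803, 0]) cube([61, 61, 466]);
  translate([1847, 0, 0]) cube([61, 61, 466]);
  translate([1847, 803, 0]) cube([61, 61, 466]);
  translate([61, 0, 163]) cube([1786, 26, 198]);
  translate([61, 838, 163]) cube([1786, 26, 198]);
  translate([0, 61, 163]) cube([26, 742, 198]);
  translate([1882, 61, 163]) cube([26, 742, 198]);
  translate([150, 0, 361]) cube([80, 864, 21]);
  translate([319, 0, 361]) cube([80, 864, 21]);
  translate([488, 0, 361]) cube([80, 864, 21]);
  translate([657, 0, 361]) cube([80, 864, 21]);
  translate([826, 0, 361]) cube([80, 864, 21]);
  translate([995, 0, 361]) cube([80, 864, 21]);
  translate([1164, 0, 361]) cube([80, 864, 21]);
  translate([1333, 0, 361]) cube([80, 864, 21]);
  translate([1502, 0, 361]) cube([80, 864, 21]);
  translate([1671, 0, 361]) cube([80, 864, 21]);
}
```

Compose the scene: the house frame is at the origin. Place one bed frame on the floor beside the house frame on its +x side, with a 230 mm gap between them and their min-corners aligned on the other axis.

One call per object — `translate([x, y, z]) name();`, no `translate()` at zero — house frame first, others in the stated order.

house_frame();
translate([5910, 0, 0]) bed_frame();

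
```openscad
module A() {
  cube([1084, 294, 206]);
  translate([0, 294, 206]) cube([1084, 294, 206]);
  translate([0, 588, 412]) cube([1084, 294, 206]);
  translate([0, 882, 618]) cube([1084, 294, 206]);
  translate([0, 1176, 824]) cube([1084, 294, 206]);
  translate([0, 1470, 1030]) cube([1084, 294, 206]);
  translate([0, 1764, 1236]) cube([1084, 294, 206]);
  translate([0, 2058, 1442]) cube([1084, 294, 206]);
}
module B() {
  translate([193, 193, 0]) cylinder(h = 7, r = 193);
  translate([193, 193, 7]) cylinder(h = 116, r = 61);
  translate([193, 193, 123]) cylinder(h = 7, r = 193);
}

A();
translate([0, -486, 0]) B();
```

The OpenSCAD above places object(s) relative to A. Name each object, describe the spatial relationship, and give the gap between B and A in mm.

The spool's nearest face is 100 mm from the staircase's −y face.

A is a staircase. B is a spool. The spool is on the floor beside the staircase on its −y side. The gap between the spool and the staircase is 100 mm.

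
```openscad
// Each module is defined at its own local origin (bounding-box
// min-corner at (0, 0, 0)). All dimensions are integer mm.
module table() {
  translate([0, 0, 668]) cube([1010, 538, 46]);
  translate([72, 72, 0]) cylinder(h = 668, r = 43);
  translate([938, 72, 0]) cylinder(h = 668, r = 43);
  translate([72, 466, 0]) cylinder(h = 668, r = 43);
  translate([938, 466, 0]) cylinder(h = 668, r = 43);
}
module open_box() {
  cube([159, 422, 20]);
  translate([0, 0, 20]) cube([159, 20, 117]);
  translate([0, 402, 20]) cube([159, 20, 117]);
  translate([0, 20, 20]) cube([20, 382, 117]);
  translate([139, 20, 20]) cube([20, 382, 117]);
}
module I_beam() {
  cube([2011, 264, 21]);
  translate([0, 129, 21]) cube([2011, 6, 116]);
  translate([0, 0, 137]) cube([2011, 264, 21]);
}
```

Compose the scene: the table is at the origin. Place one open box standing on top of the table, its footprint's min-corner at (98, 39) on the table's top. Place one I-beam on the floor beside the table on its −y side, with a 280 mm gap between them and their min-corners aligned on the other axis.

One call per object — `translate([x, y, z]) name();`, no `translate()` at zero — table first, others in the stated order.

table();
translate([98, 39, 714]) open_box();
translate([0, -544, 0]) I_beam();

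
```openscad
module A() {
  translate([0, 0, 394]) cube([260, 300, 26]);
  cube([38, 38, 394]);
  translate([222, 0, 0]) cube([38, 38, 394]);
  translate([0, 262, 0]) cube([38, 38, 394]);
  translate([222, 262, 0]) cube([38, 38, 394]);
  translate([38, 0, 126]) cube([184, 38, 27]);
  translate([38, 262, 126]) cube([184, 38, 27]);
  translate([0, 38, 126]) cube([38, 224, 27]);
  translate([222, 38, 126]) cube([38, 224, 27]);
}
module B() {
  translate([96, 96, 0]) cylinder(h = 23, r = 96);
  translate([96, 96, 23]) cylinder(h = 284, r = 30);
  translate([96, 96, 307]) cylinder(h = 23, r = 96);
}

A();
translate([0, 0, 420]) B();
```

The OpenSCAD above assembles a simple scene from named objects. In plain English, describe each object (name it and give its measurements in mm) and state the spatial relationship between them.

A is a simple wooden stool: a rectangular seat 260 mm (x) by 300 mm (y), 26 mm thick, top face at z = 420 mm, on four square legs, each 38×38 mm in cross-section. The legs rest on z = 0, each flush with a corner of the seat. Four stretchers, 38 mm wide and 27 mm tall, connect adjacent legs with their undersides at z = 126 mm, each running between the inner faces of the legs it joins and aligned with the legs' outer faces on the other axis.

B is a spool: two coaxial disc flanges of radius 96 mm and thickness 23 mm, joined by a core cylinder of radius 30 mm and height 284 mm. The lower flange rests on z = 0 and the three cylinders share a vertical axis.

The spool is on top of the stool.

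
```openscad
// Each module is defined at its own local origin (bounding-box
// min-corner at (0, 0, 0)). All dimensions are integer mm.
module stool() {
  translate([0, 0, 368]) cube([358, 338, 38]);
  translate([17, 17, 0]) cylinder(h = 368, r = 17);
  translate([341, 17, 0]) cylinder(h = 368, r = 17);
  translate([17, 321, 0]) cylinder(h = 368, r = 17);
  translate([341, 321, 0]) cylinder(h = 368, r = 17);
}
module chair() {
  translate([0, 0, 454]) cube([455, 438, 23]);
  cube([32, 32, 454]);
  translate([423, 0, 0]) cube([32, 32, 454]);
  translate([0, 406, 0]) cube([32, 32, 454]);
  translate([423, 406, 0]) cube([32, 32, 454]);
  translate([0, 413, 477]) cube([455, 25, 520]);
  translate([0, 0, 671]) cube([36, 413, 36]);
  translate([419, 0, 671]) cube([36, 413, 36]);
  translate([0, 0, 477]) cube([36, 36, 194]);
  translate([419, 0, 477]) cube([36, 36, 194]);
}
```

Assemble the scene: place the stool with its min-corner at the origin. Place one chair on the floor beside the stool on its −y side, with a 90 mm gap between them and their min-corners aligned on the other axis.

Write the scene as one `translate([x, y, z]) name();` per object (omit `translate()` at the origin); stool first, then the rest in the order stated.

stool();
translate([0, -528, 0]) chair();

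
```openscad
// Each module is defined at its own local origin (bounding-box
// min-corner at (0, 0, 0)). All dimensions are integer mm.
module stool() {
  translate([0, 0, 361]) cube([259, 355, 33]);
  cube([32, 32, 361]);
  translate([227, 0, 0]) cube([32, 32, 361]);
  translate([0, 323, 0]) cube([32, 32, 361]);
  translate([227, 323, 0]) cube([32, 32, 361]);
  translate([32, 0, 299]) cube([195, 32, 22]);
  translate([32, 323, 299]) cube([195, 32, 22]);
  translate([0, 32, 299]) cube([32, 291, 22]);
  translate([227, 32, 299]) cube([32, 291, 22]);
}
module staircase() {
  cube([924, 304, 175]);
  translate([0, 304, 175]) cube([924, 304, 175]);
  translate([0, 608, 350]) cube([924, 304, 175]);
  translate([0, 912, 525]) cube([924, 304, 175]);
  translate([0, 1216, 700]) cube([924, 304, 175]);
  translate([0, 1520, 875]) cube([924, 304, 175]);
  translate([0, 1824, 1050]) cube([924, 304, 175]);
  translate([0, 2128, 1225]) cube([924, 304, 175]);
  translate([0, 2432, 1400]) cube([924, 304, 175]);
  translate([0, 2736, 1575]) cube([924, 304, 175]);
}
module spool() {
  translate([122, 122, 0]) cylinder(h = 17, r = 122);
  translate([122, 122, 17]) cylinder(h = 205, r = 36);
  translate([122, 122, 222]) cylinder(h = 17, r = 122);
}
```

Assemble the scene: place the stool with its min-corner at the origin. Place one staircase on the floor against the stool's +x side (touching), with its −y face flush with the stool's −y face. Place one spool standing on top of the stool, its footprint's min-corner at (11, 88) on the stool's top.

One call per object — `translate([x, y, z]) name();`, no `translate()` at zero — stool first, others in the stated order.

stool();
translate([259, 0, 0]) staircase();
translate([11, 88, 394]) spool();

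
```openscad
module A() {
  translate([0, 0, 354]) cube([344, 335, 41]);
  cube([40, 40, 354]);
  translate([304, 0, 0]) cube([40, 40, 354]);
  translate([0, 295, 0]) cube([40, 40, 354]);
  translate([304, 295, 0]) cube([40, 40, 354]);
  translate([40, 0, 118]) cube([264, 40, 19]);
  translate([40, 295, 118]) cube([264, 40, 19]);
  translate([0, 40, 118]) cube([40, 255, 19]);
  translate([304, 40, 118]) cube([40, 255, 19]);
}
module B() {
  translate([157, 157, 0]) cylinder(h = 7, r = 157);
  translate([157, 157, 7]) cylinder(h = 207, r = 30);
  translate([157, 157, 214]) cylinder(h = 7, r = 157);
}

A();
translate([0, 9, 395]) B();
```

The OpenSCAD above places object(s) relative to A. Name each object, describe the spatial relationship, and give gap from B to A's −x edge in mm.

A is a stool. B is a spool. The spool is on top of the stool. The gap from the spool to the stool's −x edge is 0 mm.

The spool's min-x is at 0; the stool's min-x is 0; gap = 0 mm.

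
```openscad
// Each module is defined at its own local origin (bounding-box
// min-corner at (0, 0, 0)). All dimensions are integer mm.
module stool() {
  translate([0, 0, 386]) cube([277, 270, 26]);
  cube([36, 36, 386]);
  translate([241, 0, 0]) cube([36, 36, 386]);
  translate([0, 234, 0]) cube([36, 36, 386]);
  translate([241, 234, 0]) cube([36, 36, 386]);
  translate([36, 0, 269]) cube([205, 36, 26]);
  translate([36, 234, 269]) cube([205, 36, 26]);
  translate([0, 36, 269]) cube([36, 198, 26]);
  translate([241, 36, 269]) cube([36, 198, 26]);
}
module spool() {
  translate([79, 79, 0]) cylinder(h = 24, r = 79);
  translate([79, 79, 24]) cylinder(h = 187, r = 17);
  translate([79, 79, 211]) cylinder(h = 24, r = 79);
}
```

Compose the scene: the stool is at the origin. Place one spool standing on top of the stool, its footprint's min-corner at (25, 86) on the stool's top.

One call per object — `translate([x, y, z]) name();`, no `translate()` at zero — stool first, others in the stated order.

stool();
translate([25, 86, 412]) spool();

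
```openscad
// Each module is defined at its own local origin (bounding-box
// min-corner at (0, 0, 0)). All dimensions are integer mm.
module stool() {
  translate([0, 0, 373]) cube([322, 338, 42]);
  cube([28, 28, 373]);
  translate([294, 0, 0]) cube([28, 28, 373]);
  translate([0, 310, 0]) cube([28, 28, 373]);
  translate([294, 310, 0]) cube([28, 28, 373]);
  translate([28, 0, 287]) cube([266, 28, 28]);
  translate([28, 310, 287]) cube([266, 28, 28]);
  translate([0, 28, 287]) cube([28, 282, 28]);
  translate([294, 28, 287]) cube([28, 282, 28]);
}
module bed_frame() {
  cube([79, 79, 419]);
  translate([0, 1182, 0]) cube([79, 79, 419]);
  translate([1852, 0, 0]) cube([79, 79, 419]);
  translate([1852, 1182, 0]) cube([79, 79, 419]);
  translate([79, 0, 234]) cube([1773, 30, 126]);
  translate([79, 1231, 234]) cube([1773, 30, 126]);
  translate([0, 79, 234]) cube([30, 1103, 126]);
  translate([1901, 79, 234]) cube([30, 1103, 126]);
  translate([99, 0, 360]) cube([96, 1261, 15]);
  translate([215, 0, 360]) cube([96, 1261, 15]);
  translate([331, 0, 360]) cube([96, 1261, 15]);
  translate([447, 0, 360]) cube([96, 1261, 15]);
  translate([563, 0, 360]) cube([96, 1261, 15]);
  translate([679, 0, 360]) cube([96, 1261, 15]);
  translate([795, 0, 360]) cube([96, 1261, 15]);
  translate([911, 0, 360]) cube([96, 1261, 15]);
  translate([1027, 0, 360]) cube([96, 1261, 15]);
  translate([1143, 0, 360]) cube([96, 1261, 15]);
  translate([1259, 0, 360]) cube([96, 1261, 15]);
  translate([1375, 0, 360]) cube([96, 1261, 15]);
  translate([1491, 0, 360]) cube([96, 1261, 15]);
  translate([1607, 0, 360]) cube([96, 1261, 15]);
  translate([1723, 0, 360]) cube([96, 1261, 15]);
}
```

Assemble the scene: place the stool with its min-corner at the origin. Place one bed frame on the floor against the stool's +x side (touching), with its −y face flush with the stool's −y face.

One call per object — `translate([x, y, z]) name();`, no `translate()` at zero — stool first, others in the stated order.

stool();
translate([322, 0, 0]) bed_frame();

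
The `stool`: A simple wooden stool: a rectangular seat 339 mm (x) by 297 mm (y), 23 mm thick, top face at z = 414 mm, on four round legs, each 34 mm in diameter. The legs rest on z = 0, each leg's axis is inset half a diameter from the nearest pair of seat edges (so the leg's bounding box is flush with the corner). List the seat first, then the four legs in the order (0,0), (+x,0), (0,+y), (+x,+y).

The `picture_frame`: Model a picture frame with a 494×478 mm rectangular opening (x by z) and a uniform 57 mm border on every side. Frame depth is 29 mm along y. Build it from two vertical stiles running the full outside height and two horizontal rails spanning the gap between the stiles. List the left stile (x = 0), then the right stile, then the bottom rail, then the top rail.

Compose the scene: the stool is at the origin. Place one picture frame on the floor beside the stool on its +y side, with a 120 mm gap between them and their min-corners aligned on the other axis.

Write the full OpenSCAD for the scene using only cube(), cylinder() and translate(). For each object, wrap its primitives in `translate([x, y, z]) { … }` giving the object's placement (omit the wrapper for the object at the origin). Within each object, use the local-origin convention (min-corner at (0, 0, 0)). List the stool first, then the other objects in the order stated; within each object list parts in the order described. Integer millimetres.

translate([0, 0, 391]) cube([339, 297, 23]);
translate([17, 17, 0]) cylinder(h = 391, r = 17);
translate([322, 17, 0]) cylinder(h = 391, r = 17);
translate([17, 280, 0]) cylinder(h = 391, r = 17);
translate([322, 280, 0]) cylinder(h = 391, r = 17);
translate([0, 417, 0]) {
  cube([57, 29, 592]);
  translate([551, 0, 0]) cube([57, 29, 592]);
  translate([57, 0, 0]) cube([494, 29, 57]);
  translate([57, 0, 535]) cube([494, 29, 57]);
}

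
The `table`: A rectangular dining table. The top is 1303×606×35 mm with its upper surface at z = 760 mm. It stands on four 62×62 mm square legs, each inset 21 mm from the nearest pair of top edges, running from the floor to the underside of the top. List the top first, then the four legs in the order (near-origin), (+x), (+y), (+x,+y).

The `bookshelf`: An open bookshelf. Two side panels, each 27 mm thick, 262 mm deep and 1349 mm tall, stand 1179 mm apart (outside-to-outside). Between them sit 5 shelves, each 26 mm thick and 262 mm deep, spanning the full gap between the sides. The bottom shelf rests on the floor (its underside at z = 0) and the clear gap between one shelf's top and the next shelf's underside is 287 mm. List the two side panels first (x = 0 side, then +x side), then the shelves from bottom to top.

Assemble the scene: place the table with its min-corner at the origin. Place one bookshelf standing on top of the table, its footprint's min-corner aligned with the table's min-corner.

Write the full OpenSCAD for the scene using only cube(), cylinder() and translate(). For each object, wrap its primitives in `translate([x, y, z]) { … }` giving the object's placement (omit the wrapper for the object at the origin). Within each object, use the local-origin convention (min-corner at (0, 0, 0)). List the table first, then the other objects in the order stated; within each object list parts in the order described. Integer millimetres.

translate([0, 0, 725]) cube([1303, 606, 35]);
translate([21, 21, 0]) cube([62, 62, 725]);
translate([1220, 21, 0]) cube([62, 62, 725]);
translate([21, 523, 0]) cube([62, 62, 725]);
translate([1220, 523, 0]) cube([62, 62, 725]);
translate([0, 0, 760]) {
  cube([27, 262, 1349]);
  translate([1152, 0, 0]) cube([27, 262, 1349]);
  translate([27, 0, 0]) cube([1125, 262, 26]);
  translate([27, 0, 313]) cube([1125, 262, 26]);
  translate([27, 0, 626]) cube([1125, 262, 26]);
  translate([27, 0, 939]) cube([1125, 262, 26]);
  translate([27, 0, 1252]) cube([1125, 262, 26]);
}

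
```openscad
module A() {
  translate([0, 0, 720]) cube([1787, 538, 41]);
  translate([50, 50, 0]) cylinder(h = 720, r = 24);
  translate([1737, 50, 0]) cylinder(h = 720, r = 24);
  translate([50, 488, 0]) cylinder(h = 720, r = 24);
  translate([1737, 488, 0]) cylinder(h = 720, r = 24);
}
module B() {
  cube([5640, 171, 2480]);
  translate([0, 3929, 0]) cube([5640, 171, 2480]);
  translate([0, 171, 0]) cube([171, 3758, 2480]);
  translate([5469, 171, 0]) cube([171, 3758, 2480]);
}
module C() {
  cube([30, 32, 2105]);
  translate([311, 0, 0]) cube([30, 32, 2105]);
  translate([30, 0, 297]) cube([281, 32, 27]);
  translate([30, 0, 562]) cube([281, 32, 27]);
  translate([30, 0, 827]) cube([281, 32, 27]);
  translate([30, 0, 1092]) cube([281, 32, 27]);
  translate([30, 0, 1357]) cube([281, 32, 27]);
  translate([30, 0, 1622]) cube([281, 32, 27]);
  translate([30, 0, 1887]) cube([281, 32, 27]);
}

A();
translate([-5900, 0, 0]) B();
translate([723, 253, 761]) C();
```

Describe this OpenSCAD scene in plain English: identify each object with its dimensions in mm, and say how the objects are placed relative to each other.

A is a table with a 1787×538 mm rectangular top, 41 mm thick, top surface at z = 761 mm, supported by four round legs of 48 mm diameter, each leg's bounding box inset 26 mm from the nearest pair of top edges, running from the floor.

B is the wall frame of a small rectangular building: four walls, each 2480 mm tall and 171 mm thick, enclosing a footprint 5640 mm (x) by 4100 mm (y) outside-to-outside, with no floor or roof. The front and back walls (the −y and +y sides) span the full width; the two side walls fit between them.

C is a wooden ladder with two side rails of 30×32 mm section and 2105 mm height, set 341 mm apart overall. Between them run 7 rectangular rungs (32 mm deep, 27 mm thick), front faces flush with the rails' −y face. The bottom of the first rung is 297 mm above the floor and each subsequent rung is 265 mm higher than the one below.

The house frame is on the floor beside the table on its −x side. The ladder is on top of the table, centred.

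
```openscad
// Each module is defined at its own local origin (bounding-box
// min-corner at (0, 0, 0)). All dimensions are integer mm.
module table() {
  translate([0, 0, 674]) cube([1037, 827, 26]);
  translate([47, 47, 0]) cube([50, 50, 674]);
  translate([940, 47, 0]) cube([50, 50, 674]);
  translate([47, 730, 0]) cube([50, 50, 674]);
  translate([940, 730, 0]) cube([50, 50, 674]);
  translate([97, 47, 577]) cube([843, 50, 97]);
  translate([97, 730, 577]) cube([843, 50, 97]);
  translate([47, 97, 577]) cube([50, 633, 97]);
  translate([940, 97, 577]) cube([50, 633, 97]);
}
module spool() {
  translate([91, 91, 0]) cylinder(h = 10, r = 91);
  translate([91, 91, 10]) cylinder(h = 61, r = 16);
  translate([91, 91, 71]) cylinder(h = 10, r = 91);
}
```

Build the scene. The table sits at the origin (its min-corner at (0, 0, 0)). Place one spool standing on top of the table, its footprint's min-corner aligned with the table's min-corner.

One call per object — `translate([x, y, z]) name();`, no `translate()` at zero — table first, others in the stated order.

table();
translate([0, 0, 700]) spool();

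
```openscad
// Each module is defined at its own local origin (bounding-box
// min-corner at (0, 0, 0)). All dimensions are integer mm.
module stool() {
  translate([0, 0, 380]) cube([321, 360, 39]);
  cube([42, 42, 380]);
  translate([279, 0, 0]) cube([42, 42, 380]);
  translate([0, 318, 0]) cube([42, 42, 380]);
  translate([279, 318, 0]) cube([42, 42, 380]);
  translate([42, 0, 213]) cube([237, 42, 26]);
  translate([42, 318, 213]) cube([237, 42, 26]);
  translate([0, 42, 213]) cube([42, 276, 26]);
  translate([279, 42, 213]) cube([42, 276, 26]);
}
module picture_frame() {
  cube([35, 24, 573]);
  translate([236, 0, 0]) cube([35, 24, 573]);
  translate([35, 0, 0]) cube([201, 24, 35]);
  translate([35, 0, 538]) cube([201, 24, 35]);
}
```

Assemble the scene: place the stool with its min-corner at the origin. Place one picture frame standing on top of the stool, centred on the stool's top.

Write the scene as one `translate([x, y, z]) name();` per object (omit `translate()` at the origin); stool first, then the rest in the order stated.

stool();
translate([25, 168, 419]) picture_frame();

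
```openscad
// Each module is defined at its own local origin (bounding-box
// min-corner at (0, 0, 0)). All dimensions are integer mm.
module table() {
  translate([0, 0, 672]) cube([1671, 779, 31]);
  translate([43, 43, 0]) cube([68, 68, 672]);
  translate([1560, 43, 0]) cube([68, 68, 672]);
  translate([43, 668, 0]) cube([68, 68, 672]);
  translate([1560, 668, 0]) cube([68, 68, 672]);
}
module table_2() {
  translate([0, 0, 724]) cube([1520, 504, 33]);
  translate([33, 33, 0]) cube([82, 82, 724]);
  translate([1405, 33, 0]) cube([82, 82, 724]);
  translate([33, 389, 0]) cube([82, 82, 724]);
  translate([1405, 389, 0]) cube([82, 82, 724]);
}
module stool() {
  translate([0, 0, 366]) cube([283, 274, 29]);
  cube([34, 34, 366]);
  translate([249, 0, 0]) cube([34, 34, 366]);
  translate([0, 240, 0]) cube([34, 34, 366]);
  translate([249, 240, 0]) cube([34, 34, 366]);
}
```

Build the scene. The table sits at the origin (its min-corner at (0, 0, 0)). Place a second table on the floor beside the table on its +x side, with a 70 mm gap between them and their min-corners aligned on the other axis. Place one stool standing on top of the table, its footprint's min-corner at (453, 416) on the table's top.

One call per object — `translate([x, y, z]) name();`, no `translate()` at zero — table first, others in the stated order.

table();
translate([1741, 0, 0]) table_2();
translate([453, 416, 703]) stool();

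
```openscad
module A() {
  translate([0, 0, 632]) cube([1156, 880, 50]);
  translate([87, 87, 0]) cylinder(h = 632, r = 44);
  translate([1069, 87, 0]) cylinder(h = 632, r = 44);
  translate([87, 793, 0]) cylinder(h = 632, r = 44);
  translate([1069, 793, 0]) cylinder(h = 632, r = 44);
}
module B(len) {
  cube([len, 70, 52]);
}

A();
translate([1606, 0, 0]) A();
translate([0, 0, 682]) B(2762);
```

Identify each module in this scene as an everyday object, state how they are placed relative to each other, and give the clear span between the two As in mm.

A is a table. B is a beam. A beam spans the tops of two tables. The clear span between the two tables is 450 mm.

Second table starts at x = 1606; first ends at x = 1156; clear span = 1606 − 1156 = 450 mm.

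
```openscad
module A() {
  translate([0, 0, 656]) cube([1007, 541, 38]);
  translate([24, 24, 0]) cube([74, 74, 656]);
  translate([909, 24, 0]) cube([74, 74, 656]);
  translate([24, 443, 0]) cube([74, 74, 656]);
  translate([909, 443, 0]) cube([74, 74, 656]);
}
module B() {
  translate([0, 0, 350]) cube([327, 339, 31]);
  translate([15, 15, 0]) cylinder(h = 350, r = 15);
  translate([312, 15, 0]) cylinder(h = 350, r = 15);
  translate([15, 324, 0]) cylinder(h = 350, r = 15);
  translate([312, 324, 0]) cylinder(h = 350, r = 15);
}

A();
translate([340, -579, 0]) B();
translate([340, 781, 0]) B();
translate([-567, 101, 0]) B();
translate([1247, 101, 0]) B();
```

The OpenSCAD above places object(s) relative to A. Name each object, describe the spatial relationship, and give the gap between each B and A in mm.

A is a table. B is a stool. Four stools sit around the table at the −y, +y, −x, +x sides. The gap between each stool and the table is 240 mm.

Each stool's nearest face is 240 mm from the table's bounding box.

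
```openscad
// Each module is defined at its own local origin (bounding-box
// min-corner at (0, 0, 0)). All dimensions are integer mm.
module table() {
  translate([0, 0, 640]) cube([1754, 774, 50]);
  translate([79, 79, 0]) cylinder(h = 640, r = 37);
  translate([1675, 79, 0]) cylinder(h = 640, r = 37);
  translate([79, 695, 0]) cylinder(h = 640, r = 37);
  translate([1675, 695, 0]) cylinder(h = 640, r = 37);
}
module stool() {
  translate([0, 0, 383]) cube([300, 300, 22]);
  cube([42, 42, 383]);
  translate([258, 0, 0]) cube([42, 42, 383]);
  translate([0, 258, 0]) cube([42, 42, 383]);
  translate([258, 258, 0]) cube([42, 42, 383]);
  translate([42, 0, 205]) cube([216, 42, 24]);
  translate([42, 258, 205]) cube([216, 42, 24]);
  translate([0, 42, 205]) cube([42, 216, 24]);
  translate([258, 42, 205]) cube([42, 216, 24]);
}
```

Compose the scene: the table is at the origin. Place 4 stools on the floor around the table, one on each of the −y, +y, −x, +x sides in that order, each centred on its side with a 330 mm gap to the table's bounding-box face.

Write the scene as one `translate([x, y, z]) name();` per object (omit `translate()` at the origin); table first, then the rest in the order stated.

table();
translate([727, -630, 0]) stool();
translate([727, 1104, 0]) stool();
translate([-630, 237, 0]) stool();
translate([2084, 237, 0]) stool();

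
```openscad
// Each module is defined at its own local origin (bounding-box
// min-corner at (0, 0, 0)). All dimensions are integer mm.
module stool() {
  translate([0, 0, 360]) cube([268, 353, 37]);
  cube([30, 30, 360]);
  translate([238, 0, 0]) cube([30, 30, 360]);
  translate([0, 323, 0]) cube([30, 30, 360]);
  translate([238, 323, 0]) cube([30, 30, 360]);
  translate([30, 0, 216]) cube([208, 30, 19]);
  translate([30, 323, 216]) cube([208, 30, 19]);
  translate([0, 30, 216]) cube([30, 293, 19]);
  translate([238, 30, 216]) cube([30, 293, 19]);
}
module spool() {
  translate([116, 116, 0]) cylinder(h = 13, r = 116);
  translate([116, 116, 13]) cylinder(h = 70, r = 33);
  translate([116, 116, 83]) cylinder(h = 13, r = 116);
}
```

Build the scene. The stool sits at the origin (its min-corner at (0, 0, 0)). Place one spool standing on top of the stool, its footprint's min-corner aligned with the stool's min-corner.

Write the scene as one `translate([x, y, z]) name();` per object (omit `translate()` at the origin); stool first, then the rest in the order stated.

stool();
translate([0, 0, 397]) spool();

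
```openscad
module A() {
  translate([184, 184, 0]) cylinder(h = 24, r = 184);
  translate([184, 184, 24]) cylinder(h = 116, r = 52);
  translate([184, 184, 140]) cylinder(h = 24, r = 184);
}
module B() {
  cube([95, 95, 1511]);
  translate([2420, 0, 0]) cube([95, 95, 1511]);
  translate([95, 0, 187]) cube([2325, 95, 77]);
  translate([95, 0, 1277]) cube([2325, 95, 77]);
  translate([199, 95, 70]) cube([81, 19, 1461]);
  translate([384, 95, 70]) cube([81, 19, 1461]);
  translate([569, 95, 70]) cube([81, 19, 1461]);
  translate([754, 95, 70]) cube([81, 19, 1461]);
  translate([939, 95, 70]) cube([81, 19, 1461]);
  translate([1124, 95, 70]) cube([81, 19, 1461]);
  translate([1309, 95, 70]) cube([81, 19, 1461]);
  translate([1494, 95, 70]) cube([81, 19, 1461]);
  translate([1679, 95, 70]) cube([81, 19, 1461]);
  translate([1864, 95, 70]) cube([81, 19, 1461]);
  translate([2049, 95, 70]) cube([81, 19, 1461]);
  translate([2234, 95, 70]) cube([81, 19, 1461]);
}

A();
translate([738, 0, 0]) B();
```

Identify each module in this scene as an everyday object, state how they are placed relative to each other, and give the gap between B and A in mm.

The fence section's nearest face is 370 mm from the spool's +x face.

A is a spool. B is a fence section. The fence section is on the floor beside the spool on its +x side. The gap between the fence section and the spool is 370 mm.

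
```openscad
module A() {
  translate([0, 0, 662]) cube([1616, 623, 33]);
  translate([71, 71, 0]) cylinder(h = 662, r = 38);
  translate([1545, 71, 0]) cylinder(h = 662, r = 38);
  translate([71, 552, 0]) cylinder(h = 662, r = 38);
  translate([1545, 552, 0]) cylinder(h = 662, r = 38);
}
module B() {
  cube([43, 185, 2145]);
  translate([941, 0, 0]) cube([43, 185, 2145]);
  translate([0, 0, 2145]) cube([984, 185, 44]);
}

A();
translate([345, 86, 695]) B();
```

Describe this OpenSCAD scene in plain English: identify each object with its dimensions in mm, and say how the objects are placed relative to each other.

A is a rectangular dining table. The top is 1616×623×33 mm with its upper surface at z = 695 mm. It stands on four round legs of 76 mm diameter, each leg's bounding box inset 33 mm from the nearest pair of top edges, running from the floor to the underside of the top.

B is a rectangular door frame: two vertical jambs of 43×185 mm section, 2145 mm tall, with a clear opening 898 mm wide between their inner faces. A header 44 mm tall and 185 mm deep lies on top of the jambs and spans the full outside width.

The door frame is on top of the table.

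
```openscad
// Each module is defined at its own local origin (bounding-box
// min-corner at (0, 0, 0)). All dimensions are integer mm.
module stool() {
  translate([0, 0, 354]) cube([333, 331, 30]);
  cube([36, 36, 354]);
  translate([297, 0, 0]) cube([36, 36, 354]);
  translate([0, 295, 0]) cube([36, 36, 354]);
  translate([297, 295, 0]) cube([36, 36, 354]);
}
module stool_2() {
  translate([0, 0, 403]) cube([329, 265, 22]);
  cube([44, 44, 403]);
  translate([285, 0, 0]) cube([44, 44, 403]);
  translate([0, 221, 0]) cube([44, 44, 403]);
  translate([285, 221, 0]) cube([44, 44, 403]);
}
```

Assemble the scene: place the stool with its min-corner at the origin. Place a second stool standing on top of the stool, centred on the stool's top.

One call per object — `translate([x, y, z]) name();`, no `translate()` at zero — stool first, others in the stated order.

stool();
translate([2, 33, 384]) stool_2();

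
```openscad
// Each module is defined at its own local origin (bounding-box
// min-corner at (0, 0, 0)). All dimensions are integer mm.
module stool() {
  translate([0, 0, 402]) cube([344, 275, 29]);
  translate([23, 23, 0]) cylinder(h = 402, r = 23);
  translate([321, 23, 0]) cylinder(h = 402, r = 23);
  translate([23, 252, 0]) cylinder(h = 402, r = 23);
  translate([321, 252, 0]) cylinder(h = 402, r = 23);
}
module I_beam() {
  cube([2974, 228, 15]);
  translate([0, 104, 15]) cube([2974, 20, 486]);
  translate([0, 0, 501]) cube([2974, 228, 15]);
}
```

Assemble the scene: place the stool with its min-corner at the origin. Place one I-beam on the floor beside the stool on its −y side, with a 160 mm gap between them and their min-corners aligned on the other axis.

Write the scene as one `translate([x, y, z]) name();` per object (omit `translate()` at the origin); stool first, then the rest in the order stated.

stool();
translate([0, -388, 0]) I_beam();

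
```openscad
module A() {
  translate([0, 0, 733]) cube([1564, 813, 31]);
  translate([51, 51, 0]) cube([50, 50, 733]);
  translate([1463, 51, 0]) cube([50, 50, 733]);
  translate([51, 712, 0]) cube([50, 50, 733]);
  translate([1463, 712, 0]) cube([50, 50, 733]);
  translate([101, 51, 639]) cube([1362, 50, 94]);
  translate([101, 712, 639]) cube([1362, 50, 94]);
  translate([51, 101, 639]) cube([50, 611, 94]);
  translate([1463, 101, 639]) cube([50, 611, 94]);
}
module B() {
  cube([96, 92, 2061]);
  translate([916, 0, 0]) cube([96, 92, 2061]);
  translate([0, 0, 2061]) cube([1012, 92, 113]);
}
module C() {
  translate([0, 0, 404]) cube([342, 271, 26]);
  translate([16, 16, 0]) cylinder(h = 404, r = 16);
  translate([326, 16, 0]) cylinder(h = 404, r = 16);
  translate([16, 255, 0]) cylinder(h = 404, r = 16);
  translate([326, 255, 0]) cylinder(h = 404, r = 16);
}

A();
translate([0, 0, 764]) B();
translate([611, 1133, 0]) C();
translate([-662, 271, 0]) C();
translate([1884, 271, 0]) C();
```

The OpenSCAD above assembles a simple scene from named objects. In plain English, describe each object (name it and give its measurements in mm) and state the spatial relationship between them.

A is a table with a 1564×813 mm rectangular top, 31 mm thick, top surface at z = 764 mm, supported by four 50×50 mm square legs, each inset 51 mm from the nearest pair of top edges, running from the floor. Four apron rails, 50 mm thick and 94 mm tall, run between adjacent legs with their top edges flush with the underside of the top and their outer faces flush with the legs' outer faces.

B is a door frame. The clear opening is 820 mm wide and 2061 mm high. Two 96 mm wide jambs, 92 mm deep, stand either side of the opening from the floor to the top of the opening. A 113 mm thick head sits across the top of both jambs, spanning the full outside width of the frame.

C is a four-legged stool. The seat is 342×271 mm, 26 mm thick, top at z = 430 mm. It stands on four round legs, each 32 mm in diameter, from z = 0 to the seat underside, each leg's axis is inset half a diameter from the nearest pair of seat edges (so the leg's bounding box is flush with the corner).

The door frame is on top of the table. Three stools sit around the table at the +y, −x, +x sides.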